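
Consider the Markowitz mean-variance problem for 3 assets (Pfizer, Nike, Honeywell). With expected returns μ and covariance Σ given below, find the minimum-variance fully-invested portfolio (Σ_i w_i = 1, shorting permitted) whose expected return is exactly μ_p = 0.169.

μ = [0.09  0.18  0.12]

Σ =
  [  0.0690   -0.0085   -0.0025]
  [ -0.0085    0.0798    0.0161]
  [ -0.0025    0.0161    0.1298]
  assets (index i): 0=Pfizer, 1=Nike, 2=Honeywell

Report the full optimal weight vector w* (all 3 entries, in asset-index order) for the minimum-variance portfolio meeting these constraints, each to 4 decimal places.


0.0808  0.8571  0.0621

u=Σ⁻¹μ = [1.6110  2.2918  0.6713]
v=Σ⁻¹𝟙 = [16.3236  12.9770  6.4089]
a=μᵀu=0.638066  b=𝟙ᵀu=4.574058  c=𝟙ᵀv=35.709534  D=ac−b²=1.863017
λ₁=(c·0.169−b)/D = (35.709534·0.169−4.574058)/1.863017 = 0.784133
λ₂=(a−b·0.169)/D = (0.638066−4.574058·0.169)/1.863017 = -0.072436
w* = 0.784133·u + -0.072436·v:
  w_0 = 0.784133·1.6110 + -0.072436·16.3236 = 0.0808  (Pfizer)
  w_1 = 0.784133·2.2918 + -0.072436·12.9770 = 0.8571  (Nike)
  w_2 = 0.784133·0.6713 + -0.072436·6.4089 = 0.0621  (Honeywell)
Σw_i=1.0000  μᵀw=0.1690
σ²=wᵀΣw=λ₁·μ_p+λ₂ = 0.784133·0.169 + -0.072436 = 0.060082 ≈ 0.0601


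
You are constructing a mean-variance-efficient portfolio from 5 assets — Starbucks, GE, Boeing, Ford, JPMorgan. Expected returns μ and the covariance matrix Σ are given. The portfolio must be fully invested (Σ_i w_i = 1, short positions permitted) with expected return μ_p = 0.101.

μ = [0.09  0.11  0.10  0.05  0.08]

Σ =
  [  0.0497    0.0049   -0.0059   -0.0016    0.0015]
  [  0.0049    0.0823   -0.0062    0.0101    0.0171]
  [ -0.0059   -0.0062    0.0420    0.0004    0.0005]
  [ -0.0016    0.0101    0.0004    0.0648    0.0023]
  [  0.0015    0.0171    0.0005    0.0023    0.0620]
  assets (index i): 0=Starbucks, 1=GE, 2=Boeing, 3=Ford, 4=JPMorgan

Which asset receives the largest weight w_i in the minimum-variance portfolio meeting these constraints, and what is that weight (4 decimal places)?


Boeing (0.4575)

p=Σ⁻¹μ = [2.0227  1.1751  2.8226  0.5900  0.8726]
q=Σ⁻¹𝟙 = [22.6706  8.5967  27.9812  14.0369  12.4632]
a=μᵀp=0.692870  b=𝟙ᵀp=7.483002  c=𝟙ᵀq=85.748480  D=ac−b²=3.417249
λ₁=(c·0.101−b)/D = (85.748480·0.101−7.483002)/3.417249 = 0.344603
λ₂=(a−b·0.101)/D = (0.692870−7.483002·0.101)/3.417249 = -0.018410
w* = 0.344603·p + -0.018410·q:
  w_0 = 0.344603·2.0227 + -0.018410·22.6706 = 0.2797  (Starbucks)
  w_1 = 0.344603·1.1751 + -0.018410·8.5967 = 0.2467  (GE)
  w_2 = 0.344603·2.8226 + -0.018410·27.9812 = 0.4575  (Boeing)
  w_3 = 0.344603·0.5900 + -0.018410·14.0369 = -0.0551  (Ford)
  w_4 = 0.344603·0.8726 + -0.018410·12.4632 = 0.0713  (JPMorgan)
Σw_i=1.0000  μᵀw=0.1010
σ²=wᵀΣw=λ₁·μ_p+λ₂ = 0.344603·0.101 + -0.018410 = 0.016394 ≈ 0.0164


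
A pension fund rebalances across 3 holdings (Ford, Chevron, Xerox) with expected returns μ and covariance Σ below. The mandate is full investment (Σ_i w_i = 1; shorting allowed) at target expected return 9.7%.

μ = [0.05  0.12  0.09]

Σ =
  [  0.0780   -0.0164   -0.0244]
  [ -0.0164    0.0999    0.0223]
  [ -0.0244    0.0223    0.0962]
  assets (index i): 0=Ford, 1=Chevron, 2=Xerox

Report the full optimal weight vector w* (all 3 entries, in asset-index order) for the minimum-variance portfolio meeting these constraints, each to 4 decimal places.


x=Σ⁻¹μ = [1.1909  1.1816  0.9637]
y=Σ⁻¹𝟙 = [18.9929  10.2633  12.8332]
a=μᵀx=0.288071  b=𝟙ᵀx=3.336232  c=𝟙ᵀy=42.089450  D=ac−b²=0.994314
λ₁=(c·0.097−b)/D = (42.089450·0.097−3.336232)/0.994314 = 0.750713
λ₂=(a−b·0.097)/D = (0.288071−3.336232·0.097)/0.994314 = -0.035747
w* = 0.750713·x + -0.035747·y:
  w_0 = 0.750713·1.1909 + -0.035747·18.9929 = 0.2151  (Ford)
  w_1 = 0.750713·1.1816 + -0.035747·10.2633 = 0.5202  (Chevron)
  w_2 = 0.750713·0.9637 + -0.035747·12.8332 = 0.2647  (Xerox)
Σw_i=1.0000  μᵀw=0.0970
σ²=wᵀΣw=λ₁·μ_p+λ₂ = 0.750713·0.097 + -0.035747 = 0.037073 ≈ 0.0371

0.2151  0.5202  0.2647


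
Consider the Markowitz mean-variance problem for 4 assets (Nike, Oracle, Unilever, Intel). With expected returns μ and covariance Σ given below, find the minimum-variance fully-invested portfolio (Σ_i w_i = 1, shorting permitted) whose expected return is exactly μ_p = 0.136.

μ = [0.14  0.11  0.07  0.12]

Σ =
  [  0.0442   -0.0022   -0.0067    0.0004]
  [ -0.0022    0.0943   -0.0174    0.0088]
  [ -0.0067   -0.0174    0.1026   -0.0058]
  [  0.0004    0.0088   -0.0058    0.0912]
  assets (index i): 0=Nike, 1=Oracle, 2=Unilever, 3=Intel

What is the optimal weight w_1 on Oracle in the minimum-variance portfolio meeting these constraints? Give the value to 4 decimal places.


0.1251

x=Σ⁻¹μ = [3.4060  1.3518  1.2044  1.2470]
y=Σ⁻¹𝟙 = [25.3157  12.8282  14.1698  10.5172]
a=μᵀx=0.859490  b=𝟙ᵀx=7.209251  c=𝟙ᵀy=62.830929  D=ac−b²=2.029272
λ₁=(c·0.136−b)/D = (62.830929·0.136−7.209251)/2.029272 = 0.658243
λ₂=(a−b·0.136)/D = (0.859490−7.209251·0.136)/2.029272 = -0.059611
w* = 0.658243·x + -0.059611·y:
  w_0 = 0.658243·3.4060 + -0.059611·25.3157 = 0.7329  (Nike)
  w_1 = 0.658243·1.3518 + -0.059611·12.8282 = 0.1251  (Oracle)
  w_2 = 0.658243·1.2044 + -0.059611·14.1698 = -0.0519  (Unilever)
  w_3 = 0.658243·1.2470 + -0.059611·10.5172 = 0.1939  (Intel)
Σw_i=1.0000  μᵀw=0.1360
σ²=wᵀΣw=λ₁·μ_p+λ₂ = 0.658243·0.136 + -0.059611 = 0.029910 ≈ 0.0299


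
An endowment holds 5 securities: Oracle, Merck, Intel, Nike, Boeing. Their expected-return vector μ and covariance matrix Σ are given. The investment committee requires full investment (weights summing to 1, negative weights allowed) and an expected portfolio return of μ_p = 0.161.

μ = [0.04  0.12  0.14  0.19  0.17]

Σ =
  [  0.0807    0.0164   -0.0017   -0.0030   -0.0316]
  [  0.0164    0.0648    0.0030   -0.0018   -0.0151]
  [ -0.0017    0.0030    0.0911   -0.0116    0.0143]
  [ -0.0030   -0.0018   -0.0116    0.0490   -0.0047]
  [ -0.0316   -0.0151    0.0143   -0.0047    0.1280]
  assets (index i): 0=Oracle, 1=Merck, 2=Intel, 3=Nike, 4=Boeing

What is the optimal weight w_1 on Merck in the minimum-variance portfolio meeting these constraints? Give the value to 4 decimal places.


0.1858

p=Σ⁻¹μ = [0.9837  2.0634  1.7942  4.6094  1.7832]
q=Σ⁻¹𝟙 = [15.7394  14.6507  12.0545  26.0140  13.0350]
a=μᵀp=1.717068  b=𝟙ᵀp=11.233896  c=𝟙ᵀq=81.493562  D=ac−b²=13.729577
λ₁=(c·0.161−b)/D = (81.493562·0.161−11.233896)/13.729577 = 0.137409
λ₂=(a−b·0.161)/D = (1.717068−11.233896·0.161)/13.729577 = -0.006671
w* = 0.137409·p + -0.006671·q:
  w_0 = 0.137409·0.9837 + -0.006671·15.7394 = 0.0302  (Oracle)
  w_1 = 0.137409·2.0634 + -0.006671·14.6507 = 0.1858  (Merck)
  w_2 = 0.137409·1.7942 + -0.006671·12.0545 = 0.1661  (Intel)
  w_3 = 0.137409·4.6094 + -0.006671·26.0140 = 0.4598  (Nike)
  w_4 = 0.137409·1.7832 + -0.006671·13.0350 = 0.1581  (Boeing)
Σw_i=1.0000  μᵀw=0.1610
σ²=wᵀΣw=λ₁·μ_p+λ₂ = 0.137409·0.161 + -0.006671 = 0.015452 ≈ 0.0155


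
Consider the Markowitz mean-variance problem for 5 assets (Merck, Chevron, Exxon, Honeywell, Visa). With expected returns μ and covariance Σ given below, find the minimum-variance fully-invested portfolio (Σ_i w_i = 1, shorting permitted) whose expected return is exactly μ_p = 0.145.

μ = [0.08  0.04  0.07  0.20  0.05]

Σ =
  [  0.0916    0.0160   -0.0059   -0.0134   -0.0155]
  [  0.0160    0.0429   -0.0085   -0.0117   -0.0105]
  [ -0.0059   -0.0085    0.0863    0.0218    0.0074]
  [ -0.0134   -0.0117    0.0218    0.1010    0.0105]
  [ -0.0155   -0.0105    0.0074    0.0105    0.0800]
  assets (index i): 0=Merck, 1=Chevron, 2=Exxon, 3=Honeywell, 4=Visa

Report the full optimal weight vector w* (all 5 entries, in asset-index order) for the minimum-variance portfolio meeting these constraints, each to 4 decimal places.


0.2380  0.1176  0.0091  0.5924  0.0430

u=Σ⁻¹μ = [1.0914  1.3578  0.4246  2.1181  0.6974]
v=Σ⁻¹𝟙 = [10.9436  28.2013  11.0779  10.5748  15.9091]
a=μᵀu=0.629847  b=𝟙ᵀu=5.689406  c=𝟙ᵀv=76.706644  D=ac−b²=15.944141
λ₁=(c·0.145−b)/D = (76.706644·0.145−5.689406)/15.944141 = 0.340756
λ₂=(a−b·0.145)/D = (0.629847−5.689406·0.145)/15.944141 = -0.012238
w* = 0.340756·u + -0.012238·v:
  w_0 = 0.340756·1.0914 + -0.012238·10.9436 = 0.2380  (Merck)
  w_1 = 0.340756·1.3578 + -0.012238·28.2013 = 0.1176  (Chevron)
  w_2 = 0.340756·0.4246 + -0.012238·11.0779 = 0.0091  (Exxon)
  w_3 = 0.340756·2.1181 + -0.012238·10.5748 = 0.5924  (Honeywell)
  w_4 = 0.340756·0.6974 + -0.012238·15.9091 = 0.0430  (Visa)
Σw_i=1.0000  μᵀw=0.1450
σ²=wᵀΣw=λ₁·μ_p+λ₂ = 0.340756·0.145 + -0.012238 = 0.037172 ≈ 0.0372


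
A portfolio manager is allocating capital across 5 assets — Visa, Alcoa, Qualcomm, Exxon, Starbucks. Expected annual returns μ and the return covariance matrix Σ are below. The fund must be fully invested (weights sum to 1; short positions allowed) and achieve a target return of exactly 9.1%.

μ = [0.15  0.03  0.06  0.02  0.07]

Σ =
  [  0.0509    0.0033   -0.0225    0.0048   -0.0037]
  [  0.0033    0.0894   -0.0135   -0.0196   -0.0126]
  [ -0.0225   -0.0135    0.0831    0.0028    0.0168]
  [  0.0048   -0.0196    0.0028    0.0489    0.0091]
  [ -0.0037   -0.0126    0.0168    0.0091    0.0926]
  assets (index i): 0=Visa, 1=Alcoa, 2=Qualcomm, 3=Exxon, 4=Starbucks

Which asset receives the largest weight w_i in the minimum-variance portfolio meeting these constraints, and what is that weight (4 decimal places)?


p=Σ⁻¹μ = [3.6958  0.5575  1.6760  0.0489  0.6706]
q=Σ⁻¹𝟙 = [25.4952  19.4666  19.5742  23.0187  8.6533]
a=μᵀp=0.719581  b=𝟙ᵀp=6.648836  c=𝟙ᵀq=96.208035  D=ac−b²=25.022406
λ₁=(c·0.091−b)/D = (96.208035·0.091−6.648836)/25.022406 = 0.084168
λ₂=(a−b·0.091)/D = (0.719581−6.648836·0.091)/25.022406 = 0.004577
w* = 0.084168·p + 0.004577·q:
  w_0 = 0.084168·3.6958 + 0.004577·25.4952 = 0.4278  (Visa)
  w_1 = 0.084168·0.5575 + 0.004577·19.4666 = 0.1360  (Alcoa)
  w_2 = 0.084168·1.6760 + 0.004577·19.5742 = 0.2307  (Qualcomm)
  w_3 = 0.084168·0.0489 + 0.004577·23.0187 = 0.1095  (Exxon)
  w_4 = 0.084168·0.6706 + 0.004577·8.6533 = 0.0961  (Starbucks)
Σw_i=1.0000  μᵀw=0.0910
σ²=wᵀΣw=λ₁·μ_p+λ₂ = 0.084168·0.091 + 0.004577 = 0.012237 ≈ 0.0122

Visa (0.4278)


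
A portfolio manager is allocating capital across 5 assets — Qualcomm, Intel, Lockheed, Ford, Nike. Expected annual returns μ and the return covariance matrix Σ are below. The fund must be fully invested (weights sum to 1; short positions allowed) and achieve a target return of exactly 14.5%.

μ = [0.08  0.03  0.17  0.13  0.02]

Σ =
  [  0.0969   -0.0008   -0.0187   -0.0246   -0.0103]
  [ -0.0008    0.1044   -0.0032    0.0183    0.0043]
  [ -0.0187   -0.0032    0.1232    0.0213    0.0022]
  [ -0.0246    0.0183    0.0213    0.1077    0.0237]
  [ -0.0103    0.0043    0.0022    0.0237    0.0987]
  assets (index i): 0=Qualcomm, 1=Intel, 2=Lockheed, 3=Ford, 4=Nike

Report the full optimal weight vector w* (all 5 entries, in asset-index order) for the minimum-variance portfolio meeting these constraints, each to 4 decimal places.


x=Σ⁻¹μ = [1.4078  0.1242  1.3838  1.2299  0.0180]
y=Σ⁻¹𝟙 = [15.0396  8.2848  9.1610  7.4435  9.3487]
a=μᵀx=0.511846  b=𝟙ᵀx=4.163724  c=𝟙ᵀy=49.277701  D=ac−b²=7.885989
λ₁=(c·0.145−b)/D = (49.277701·0.145−4.163724)/7.885989 = 0.378081
λ₂=(a−b·0.145)/D = (0.511846−4.163724·0.145)/7.885989 = -0.011653
w* = 0.378081·x + -0.011653·y:
  w_0 = 0.378081·1.4078 + -0.011653·15.0396 = 0.3570  (Qualcomm)
  w_1 = 0.378081·0.1242 + -0.011653·8.2848 = -0.0496  (Intel)
  w_2 = 0.378081·1.3838 + -0.011653·9.1610 = 0.4164  (Lockheed)
  w_3 = 0.378081·1.2299 + -0.011653·7.4435 = 0.3783  (Ford)
  w_4 = 0.378081·0.0180 + -0.011653·9.3487 = -0.1021  (Nike)
Σw_i=1.0000  μᵀw=0.1450
σ²=wᵀΣw=λ₁·μ_p+λ₂ = 0.378081·0.145 + -0.011653 = 0.043169 ≈ 0.0432

0.3570  -0.0496  0.4164  0.3783  -0.1021


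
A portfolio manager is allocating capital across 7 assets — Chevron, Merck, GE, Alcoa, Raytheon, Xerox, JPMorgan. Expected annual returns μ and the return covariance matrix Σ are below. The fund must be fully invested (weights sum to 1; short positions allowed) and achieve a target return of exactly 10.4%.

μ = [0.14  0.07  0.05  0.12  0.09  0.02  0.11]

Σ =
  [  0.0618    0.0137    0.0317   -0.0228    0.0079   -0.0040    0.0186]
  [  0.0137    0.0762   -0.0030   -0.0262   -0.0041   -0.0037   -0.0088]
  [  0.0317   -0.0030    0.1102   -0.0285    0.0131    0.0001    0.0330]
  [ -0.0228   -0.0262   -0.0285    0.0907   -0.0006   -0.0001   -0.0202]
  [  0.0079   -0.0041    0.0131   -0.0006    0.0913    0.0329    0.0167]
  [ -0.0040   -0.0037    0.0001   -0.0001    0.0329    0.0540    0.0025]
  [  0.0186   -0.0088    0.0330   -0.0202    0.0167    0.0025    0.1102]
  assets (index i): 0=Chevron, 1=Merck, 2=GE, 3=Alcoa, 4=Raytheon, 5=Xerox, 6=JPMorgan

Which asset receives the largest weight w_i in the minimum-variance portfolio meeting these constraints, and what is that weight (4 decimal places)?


Alcoa (0.2947)

u=Σ⁻¹μ = [2.4851  1.5604  0.0833  2.6688  0.5472  0.2828  1.0782]
v=Σ⁻¹𝟙 = [14.5122  22.0320  9.2447  26.1715  0.3475  20.4645  9.8964]
a=μᵀu=0.955078  b=𝟙ᵀu=8.705931  c=𝟙ᵀv=102.668864  D=ac−b²=22.263539
λ₁=(c·0.104−b)/D = (102.668864·0.104−8.705931)/22.263539 = 0.088559
λ₂=(a−b·0.104)/D = (0.955078−8.705931·0.104)/22.263539 = 0.002231
w* = 0.088559·u + 0.002231·v:
  w_0 = 0.088559·2.4851 + 0.002231·14.5122 = 0.2525  (Chevron)
  w_1 = 0.088559·1.5604 + 0.002231·22.0320 = 0.1873  (Merck)
  w_2 = 0.088559·0.0833 + 0.002231·9.2447 = 0.0280  (GE)
  w_3 = 0.088559·2.6688 + 0.002231·26.1715 = 0.2947  (Alcoa)
  w_4 = 0.088559·0.5472 + 0.002231·0.3475 = 0.0492  (Raytheon)
  w_5 = 0.088559·0.2828 + 0.002231·20.4645 = 0.0707  (Xerox)
  w_6 = 0.088559·1.0782 + 0.002231·9.8964 = 0.1176  (JPMorgan)
Σw_i=1.0000  μᵀw=0.1040
σ²=wᵀΣw=λ₁·μ_p+λ₂ = 0.088559·0.104 + 0.002231 = 0.011441 ≈ 0.0114


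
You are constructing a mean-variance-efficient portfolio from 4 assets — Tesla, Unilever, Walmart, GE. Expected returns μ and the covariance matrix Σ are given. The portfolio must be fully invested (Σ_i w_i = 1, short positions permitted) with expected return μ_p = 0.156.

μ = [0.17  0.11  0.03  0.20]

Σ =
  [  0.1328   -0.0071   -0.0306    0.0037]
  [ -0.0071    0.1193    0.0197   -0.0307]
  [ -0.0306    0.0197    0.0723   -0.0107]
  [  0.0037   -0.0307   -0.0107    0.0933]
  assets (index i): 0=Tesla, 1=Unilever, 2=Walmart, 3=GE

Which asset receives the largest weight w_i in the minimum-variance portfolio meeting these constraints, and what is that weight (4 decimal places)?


GE (0.4393)

u=Σ⁻¹μ = [1.5272  1.5377  1.0432  2.7087]
v=Σ⁻¹𝟙 = [11.8795  10.0798  18.4328  15.6777]
a=μᵀu=1.001809  b=𝟙ᵀu=6.816824  c=𝟙ᵀv=56.069865  D=ac−b²=9.702233
λ₁=(c·0.156−b)/D = (56.069865·0.156−6.816824)/9.702233 = 0.198931
λ₂=(a−b·0.156)/D = (1.001809−6.816824·0.156)/9.702233 = -0.006351
w* = 0.198931·u + -0.006351·v:
  w_0 = 0.198931·1.5272 + -0.006351·11.8795 = 0.2284  (Tesla)
  w_1 = 0.198931·1.5377 + -0.006351·10.0798 = 0.2419  (Unilever)
  w_2 = 0.198931·1.0432 + -0.006351·18.4328 = 0.0905  (Walmart)
  w_3 = 0.198931·2.7087 + -0.006351·15.6777 = 0.4393  (GE)
Σw_i=1.0000  μᵀw=0.1560
σ²=wᵀΣw=λ₁·μ_p+λ₂ = 0.198931·0.156 + -0.006351 = 0.024683 ≈ 0.0247


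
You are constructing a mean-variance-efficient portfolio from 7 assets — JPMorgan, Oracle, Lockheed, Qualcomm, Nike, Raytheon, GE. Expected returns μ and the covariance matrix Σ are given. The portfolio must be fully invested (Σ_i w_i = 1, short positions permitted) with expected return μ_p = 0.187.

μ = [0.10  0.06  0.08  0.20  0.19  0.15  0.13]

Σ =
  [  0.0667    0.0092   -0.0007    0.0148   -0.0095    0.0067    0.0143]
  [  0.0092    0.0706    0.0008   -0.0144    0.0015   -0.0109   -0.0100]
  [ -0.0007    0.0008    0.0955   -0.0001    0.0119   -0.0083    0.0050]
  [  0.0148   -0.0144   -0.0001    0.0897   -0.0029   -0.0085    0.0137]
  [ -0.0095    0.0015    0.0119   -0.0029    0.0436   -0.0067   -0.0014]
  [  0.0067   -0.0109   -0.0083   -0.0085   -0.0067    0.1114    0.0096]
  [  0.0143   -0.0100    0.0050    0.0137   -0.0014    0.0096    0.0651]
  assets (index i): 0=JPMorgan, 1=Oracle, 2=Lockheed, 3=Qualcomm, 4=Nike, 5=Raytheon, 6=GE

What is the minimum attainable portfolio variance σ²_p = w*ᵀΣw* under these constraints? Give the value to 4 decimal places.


0.0201

x=Σ⁻¹μ = [0.9715  1.5867  0.3117  2.4555  4.9177  1.8358  1.3216]
y=Σ⁻¹𝟙 = [9.6149  18.4152  7.6987  12.7493  25.4016  12.2800  11.5388]
a=μᵀx=2.089929  b=𝟙ᵀx=13.400488  c=𝟙ᵀy=97.698375  D=ac−b²=24.609617
λ₁=(c·0.187−b)/D = (97.698375·0.187−13.400488)/24.609617 = 0.197854
λ₂=(a−b·0.187)/D = (2.089929−13.400488·0.187)/24.609617 = -0.016902
w* = 0.197854·x + -0.016902·y:
  w_0 = 0.197854·0.9715 + -0.016902·9.6149 = 0.0297  (JPMorgan)
  w_1 = 0.197854·1.5867 + -0.016902·18.4152 = 0.0027  (Oracle)
  w_2 = 0.197854·0.3117 + -0.016902·7.6987 = -0.0685  (Lockheed)
  w_3 = 0.197854·2.4555 + -0.016902·12.7493 = 0.2703  (Qualcomm)
  w_4 = 0.197854·4.9177 + -0.016902·25.4016 = 0.5436  (Nike)
  w_5 = 0.197854·1.8358 + -0.016902·12.2800 = 0.1557  (Raytheon)
  w_6 = 0.197854·1.3216 + -0.016902·11.5388 = 0.0665  (GE)
Σw_i=1.0000  μᵀw=0.1870
σ²=wᵀΣw=λ₁·μ_p+λ₂ = 0.197854·0.187 + -0.016902 = 0.020096 ≈ 0.0201


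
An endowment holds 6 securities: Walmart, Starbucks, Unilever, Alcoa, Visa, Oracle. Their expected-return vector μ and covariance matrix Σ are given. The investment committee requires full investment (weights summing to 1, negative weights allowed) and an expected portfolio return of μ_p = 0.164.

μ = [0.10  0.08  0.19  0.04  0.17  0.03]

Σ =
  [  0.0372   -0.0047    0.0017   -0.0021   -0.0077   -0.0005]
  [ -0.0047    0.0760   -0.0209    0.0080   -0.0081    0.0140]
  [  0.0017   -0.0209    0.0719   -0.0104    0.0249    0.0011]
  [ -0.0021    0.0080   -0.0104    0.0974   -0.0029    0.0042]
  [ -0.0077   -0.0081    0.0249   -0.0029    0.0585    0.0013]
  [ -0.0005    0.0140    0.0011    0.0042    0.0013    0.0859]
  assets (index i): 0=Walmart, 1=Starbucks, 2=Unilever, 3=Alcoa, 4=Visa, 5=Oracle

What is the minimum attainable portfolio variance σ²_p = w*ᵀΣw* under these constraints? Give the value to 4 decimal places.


x=Σ⁻¹μ = [3.4442  2.1454  2.3471  0.6430  2.6911  -0.0826]
y=Σ⁻¹𝟙 = [33.1665  18.2814  13.4759  11.1354  18.6323  7.8560]
a=μᵀx=1.442722  b=𝟙ᵀx=11.188178  c=𝟙ᵀy=102.547522  D=ac−b²=22.772209
λ₁=(c·0.164−b)/D = (102.547522·0.164−11.188178)/22.772209 = 0.247214
λ₂=(a−b·0.164)/D = (1.442722−11.188178·0.164)/22.772209 = -0.017220
w* = 0.247214·x + -0.017220·y:
  w_0 = 0.247214·3.4442 + -0.017220·33.1665 = 0.2803  (Walmart)
  w_1 = 0.247214·2.1454 + -0.017220·18.2814 = 0.2156  (Starbucks)
  w_2 = 0.247214·2.3471 + -0.017220·13.4759 = 0.3482  (Unilever)
  w_3 = 0.247214·0.6430 + -0.017220·11.1354 = -0.0328  (Alcoa)
  w_4 = 0.247214·2.6911 + -0.017220·18.6323 = 0.3444  (Visa)
  w_5 = 0.247214·-0.0826 + -0.017220·7.8560 = -0.1557  (Oracle)
Σw_i=1.0000  μᵀw=0.1640
σ²=wᵀΣw=λ₁·μ_p+λ₂ = 0.247214·0.164 + -0.017220 = 0.023323 ≈ 0.0233

0.0233


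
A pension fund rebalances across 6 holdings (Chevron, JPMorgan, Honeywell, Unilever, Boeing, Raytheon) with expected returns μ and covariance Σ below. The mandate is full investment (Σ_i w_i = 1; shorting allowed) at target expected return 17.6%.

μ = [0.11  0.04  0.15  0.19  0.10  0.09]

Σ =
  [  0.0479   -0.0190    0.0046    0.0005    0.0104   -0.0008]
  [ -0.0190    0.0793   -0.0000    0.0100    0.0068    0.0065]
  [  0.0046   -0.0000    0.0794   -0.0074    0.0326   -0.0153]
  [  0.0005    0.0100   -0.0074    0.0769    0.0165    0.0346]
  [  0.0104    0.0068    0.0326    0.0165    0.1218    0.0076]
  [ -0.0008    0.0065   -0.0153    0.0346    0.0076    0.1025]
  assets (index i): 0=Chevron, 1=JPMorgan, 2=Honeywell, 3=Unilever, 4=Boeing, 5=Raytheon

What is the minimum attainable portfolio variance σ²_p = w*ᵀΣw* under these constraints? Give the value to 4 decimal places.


g=Σ⁻¹μ = [2.4585  0.7831  2.2057  2.4819  -0.3821  0.3674]
h=Σ⁻¹𝟙 = [26.5415  17.2821  13.4990  8.2940  -0.2631  8.1021]
a=μᵀg=1.099022  b=𝟙ᵀg=7.914442  c=𝟙ᵀh=73.455613  D=ac−b²=18.090941
λ₁=(c·0.176−b)/D = (73.455613·0.176−7.914442)/18.090941 = 0.277141
λ₂=(a−b·0.176)/D = (1.099022−7.914442·0.176)/18.090941 = -0.016247
w* = 0.277141·g + -0.016247·h:
  w_0 = 0.277141·2.4585 + -0.016247·26.5415 = 0.2501  (Chevron)
  w_1 = 0.277141·0.7831 + -0.016247·17.2821 = -0.0637  (JPMorgan)
  w_2 = 0.277141·2.2057 + -0.016247·13.4990 = 0.3920  (Honeywell)
  w_3 = 0.277141·2.4819 + -0.016247·8.2940 = 0.5531  (Unilever)
  w_4 = 0.277141·-0.3821 + -0.016247·-0.2631 = -0.1016  (Boeing)
  w_5 = 0.277141·0.3674 + -0.016247·8.1021 = -0.0298  (Raytheon)
Σw_i=1.0000  μᵀw=0.1760
σ²=wᵀΣw=λ₁·μ_p+λ₂ = 0.277141·0.176 + -0.016247 = 0.032530 ≈ 0.0325

0.0325


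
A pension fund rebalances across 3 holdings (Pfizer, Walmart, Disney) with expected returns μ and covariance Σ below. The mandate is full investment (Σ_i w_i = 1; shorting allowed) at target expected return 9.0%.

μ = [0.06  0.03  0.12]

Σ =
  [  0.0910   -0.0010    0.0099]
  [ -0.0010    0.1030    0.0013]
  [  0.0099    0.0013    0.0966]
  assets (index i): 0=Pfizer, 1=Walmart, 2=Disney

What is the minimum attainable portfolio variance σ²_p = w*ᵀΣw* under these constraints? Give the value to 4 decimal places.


g=Σ⁻¹μ = [0.5337  0.2815  1.1838]
h=Σ⁻¹𝟙 = [10.0961  9.6908  9.1869]
a=μᵀg=0.182515  b=𝟙ᵀg=1.998911  c=𝟙ᵀh=28.973724  D=ac−b²=1.292493
λ₁=(c·0.090−b)/D = (28.973724·0.090−1.998911)/1.292493 = 0.470969
λ₂=(a−b·0.090)/D = (0.182515−1.998911·0.090)/1.292493 = 0.002022
w* = 0.470969·g + 0.002022·h:
  w_0 = 0.470969·0.5337 + 0.002022·10.0961 = 0.2717  (Pfizer)
  w_1 = 0.470969·0.2815 + 0.002022·9.6908 = 0.1522  (Walmart)
  w_2 = 0.470969·1.1838 + 0.002022·9.1869 = 0.5761  (Disney)
Σw_i=1.0000  μᵀw=0.0900
σ²=wᵀΣw=λ₁·μ_p+λ₂ = 0.470969·0.090 + 0.002022 = 0.044409 ≈ 0.0444

0.0444


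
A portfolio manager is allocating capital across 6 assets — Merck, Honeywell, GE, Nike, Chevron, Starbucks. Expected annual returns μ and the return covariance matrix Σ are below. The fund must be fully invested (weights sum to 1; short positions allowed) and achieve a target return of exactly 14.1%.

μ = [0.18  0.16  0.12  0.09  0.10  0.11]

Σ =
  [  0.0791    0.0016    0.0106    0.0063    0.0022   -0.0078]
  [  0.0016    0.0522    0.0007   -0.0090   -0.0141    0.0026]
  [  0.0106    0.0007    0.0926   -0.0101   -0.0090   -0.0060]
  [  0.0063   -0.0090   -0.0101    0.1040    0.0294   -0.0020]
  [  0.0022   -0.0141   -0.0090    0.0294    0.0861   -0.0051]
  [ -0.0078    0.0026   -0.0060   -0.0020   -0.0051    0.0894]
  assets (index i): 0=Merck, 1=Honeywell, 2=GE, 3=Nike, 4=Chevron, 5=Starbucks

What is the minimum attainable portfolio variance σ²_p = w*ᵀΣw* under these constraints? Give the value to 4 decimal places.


0.0135

u=Σ⁻¹μ = [2.0656  3.4835  1.3727  0.7344  1.6614  1.5127]
v=Σ⁻¹𝟙 = [10.7280  23.3332  12.5708  8.3911  14.3977  13.2958]
a=μᵀu=1.492533  b=𝟙ᵀu=10.830365  c=𝟙ᵀv=82.716684  D=ac−b²=6.160570
λ₁=(c·0.141−b)/D = (82.716684·0.141−10.830365)/6.160570 = 0.135164
λ₂=(a−b·0.141)/D = (1.492533−10.830365·0.141)/6.160570 = -0.005608
w* = 0.135164·u + -0.005608·v:
  w_0 = 0.135164·2.0656 + -0.005608·10.7280 = 0.2190  (Merck)
  w_1 = 0.135164·3.4835 + -0.005608·23.3332 = 0.3400  (Honeywell)
  w_2 = 0.135164·1.3727 + -0.005608·12.5708 = 0.1150  (GE)
  w_3 = 0.135164·0.7344 + -0.005608·8.3911 = 0.0522  (Nike)
  w_4 = 0.135164·1.6614 + -0.005608·14.3977 = 0.1438  (Chevron)
  w_5 = 0.135164·1.5127 + -0.005608·13.2958 = 0.1299  (Starbucks)
Σw_i=1.0000  μᵀw=0.1410
σ²=wᵀΣw=λ₁·μ_p+λ₂ = 0.135164·0.141 + -0.005608 = 0.013450 ≈ 0.0135


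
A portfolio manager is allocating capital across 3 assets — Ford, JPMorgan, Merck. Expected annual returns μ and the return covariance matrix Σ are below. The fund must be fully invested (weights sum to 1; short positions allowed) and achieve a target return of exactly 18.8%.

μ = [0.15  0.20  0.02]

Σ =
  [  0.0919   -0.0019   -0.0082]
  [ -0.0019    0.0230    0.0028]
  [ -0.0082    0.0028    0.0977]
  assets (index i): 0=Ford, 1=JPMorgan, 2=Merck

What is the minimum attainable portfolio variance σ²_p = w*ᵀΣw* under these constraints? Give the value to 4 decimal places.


0.0173

p=Σ⁻¹μ = [1.8242  8.8336  0.1046]
q=Σ⁻¹𝟙 = [12.6741  43.3008  10.0582]
a=μᵀp=2.042441  b=𝟙ᵀp=10.762432  c=𝟙ᵀq=66.033055  D=ac−b²=19.038659
λ₁=(c·0.188−b)/D = (66.033055·0.188−10.762432)/19.038659 = 0.086759
λ₂=(a−b·0.188)/D = (2.042441−10.762432·0.188)/19.038659 = 0.001003
w* = 0.086759·p + 0.001003·q:
  w_0 = 0.086759·1.8242 + 0.001003·12.6741 = 0.1710  (Ford)
  w_1 = 0.086759·8.8336 + 0.001003·43.3008 = 0.8098  (JPMorgan)
  w_2 = 0.086759·0.1046 + 0.001003·10.0582 = 0.0192  (Merck)
Σw_i=1.0000  μᵀw=0.1880
σ²=wᵀΣw=λ₁·μ_p+λ₂ = 0.086759·0.188 + 0.001003 = 0.017314 ≈ 0.0173


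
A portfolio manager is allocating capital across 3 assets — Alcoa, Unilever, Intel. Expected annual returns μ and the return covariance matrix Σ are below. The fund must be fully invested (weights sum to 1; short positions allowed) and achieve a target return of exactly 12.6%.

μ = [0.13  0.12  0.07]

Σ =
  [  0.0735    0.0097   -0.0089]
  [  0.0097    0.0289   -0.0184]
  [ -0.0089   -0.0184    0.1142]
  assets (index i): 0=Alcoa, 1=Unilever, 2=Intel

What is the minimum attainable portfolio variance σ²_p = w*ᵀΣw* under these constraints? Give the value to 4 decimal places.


0.0298

g=Σ⁻¹μ = [1.3341  4.6366  1.4640]
h=Σ⁻¹𝟙 = [10.0876  41.5547  16.2381]
a=μᵀg=0.832296  b=𝟙ᵀg=7.434614  c=𝟙ᵀh=67.880340  D=ac−b²=1.223029
λ₁=(c·0.126−b)/D = (67.880340·0.126−7.434614)/1.223029 = 0.914376
λ₂=(a−b·0.126)/D = (0.832296−7.434614·0.126)/1.223029 = -0.085416
w* = 0.914376·g + -0.085416·h:
  w_0 = 0.914376·1.3341 + -0.085416·10.0876 = 0.3582  (Alcoa)
  w_1 = 0.914376·4.6366 + -0.085416·41.5547 = 0.6901  (Unilever)
  w_2 = 0.914376·1.4640 + -0.085416·16.2381 = -0.0484  (Intel)
Σw_i=1.0000  μᵀw=0.1260
σ²=wᵀΣw=λ₁·μ_p+λ₂ = 0.914376·0.126 + -0.085416 = 0.029796 ≈ 0.0298


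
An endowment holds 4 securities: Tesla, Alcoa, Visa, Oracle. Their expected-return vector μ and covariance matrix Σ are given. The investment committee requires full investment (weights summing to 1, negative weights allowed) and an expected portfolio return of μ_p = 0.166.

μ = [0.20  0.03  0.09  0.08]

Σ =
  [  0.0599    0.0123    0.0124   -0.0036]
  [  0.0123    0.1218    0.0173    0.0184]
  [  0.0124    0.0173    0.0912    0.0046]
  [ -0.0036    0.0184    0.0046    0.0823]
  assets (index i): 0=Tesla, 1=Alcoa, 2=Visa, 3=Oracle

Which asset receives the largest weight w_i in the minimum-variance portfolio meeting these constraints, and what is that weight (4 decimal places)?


Tesla (0.6829)

x=Σ⁻¹μ = [3.3693  -0.3463  0.5356  1.1669]
y=Σ⁻¹𝟙 = [15.0164  3.8735  7.6076  11.5163]
a=μᵀx=0.805020  b=𝟙ᵀx=4.725467  c=𝟙ᵀy=38.013729  D=ac−b²=8.271782
λ₁=(c·0.166−b)/D = (38.013729·0.166−4.725467)/8.271782 = 0.191593
λ₂=(a−b·0.166)/D = (0.805020−4.725467·0.166)/8.271782 = 0.002490
w* = 0.191593·x + 0.002490·y:
  w_0 = 0.191593·3.3693 + 0.002490·15.0164 = 0.6829  (Tesla)
  w_1 = 0.191593·-0.3463 + 0.002490·3.8735 = -0.0567  (Alcoa)
  w_2 = 0.191593·0.5356 + 0.002490·7.6076 = 0.1216  (Visa)
  w_3 = 0.191593·1.1669 + 0.002490·11.5163 = 0.2522  (Oracle)
Σw_i=1.0000  μᵀw=0.1660
σ²=wᵀΣw=λ₁·μ_p+λ₂ = 0.191593·0.166 + 0.002490 = 0.034294 ≈ 0.0343


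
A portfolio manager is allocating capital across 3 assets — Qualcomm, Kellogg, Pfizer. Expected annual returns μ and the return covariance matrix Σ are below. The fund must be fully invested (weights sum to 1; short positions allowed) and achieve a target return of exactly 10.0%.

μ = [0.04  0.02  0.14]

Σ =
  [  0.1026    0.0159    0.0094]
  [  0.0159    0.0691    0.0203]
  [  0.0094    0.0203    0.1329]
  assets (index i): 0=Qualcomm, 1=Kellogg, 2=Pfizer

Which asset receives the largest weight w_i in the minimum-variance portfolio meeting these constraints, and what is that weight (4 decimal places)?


g=Σ⁻¹μ = [0.3078  -0.0884  1.0452]
h=Σ⁻¹𝟙 = [7.5289  11.1873  5.2831]
a=μᵀg=0.156866  b=𝟙ᵀg=1.264537  c=𝟙ᵀh=23.999291  D=ac−b²=2.165626
λ₁=(c·0.100−b)/D = (23.999291·0.100−1.264537)/2.165626 = 0.524279
λ₂=(a−b·0.100)/D = (0.156866−1.264537·0.100)/2.165626 = 0.014043
w* = 0.524279·g + 0.014043·h:
  w_0 = 0.524279·0.3078 + 0.014043·7.5289 = 0.2671  (Qualcomm)
  w_1 = 0.524279·-0.0884 + 0.014043·11.1873 = 0.1107  (Kellogg)
  w_2 = 0.524279·1.0452 + 0.014043·5.2831 = 0.6221  (Pfizer)
Σw_i=1.0000  μᵀw=0.1000
σ²=wᵀΣw=λ₁·μ_p+λ₂ = 0.524279·0.100 + 0.014043 = 0.066471 ≈ 0.0665

Pfizer (0.6221)


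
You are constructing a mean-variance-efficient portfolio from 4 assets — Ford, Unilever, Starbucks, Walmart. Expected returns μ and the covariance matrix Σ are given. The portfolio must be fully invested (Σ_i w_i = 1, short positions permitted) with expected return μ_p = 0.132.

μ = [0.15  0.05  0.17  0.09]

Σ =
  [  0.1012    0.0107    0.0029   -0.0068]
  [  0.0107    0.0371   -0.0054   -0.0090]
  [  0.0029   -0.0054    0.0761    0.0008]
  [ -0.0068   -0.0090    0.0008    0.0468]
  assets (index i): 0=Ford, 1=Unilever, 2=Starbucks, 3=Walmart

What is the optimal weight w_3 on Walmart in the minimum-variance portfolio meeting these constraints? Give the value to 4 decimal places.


u=Σ⁻¹μ = [1.3827  1.8753  2.2886  2.4455]
v=Σ⁻¹𝟙 = [7.8061  33.8538  14.9431  28.7567]
a=μᵀu=0.910317  b=𝟙ᵀu=7.992024  c=𝟙ᵀv=85.359637  D=ac−b²=13.831903
λ₁=(c·0.132−b)/D = (85.359637·0.132−7.992024)/13.831903 = 0.236804
λ₂=(a−b·0.132)/D = (0.910317−7.992024·0.132)/13.831903 = -0.010456
w* = 0.236804·u + -0.010456·v:
  w_0 = 0.236804·1.3827 + -0.010456·7.8061 = 0.2458  (Ford)
  w_1 = 0.236804·1.8753 + -0.010456·33.8538 = 0.0901  (Unilever)
  w_2 = 0.236804·2.2886 + -0.010456·14.9431 = 0.3857  (Starbucks)
  w_3 = 0.236804·2.4455 + -0.010456·28.7567 = 0.2784  (Walmart)
Σw_i=1.0000  μᵀw=0.1320
σ²=wᵀΣw=λ₁·μ_p+λ₂ = 0.236804·0.132 + -0.010456 = 0.020802 ≈ 0.0208

0.2784


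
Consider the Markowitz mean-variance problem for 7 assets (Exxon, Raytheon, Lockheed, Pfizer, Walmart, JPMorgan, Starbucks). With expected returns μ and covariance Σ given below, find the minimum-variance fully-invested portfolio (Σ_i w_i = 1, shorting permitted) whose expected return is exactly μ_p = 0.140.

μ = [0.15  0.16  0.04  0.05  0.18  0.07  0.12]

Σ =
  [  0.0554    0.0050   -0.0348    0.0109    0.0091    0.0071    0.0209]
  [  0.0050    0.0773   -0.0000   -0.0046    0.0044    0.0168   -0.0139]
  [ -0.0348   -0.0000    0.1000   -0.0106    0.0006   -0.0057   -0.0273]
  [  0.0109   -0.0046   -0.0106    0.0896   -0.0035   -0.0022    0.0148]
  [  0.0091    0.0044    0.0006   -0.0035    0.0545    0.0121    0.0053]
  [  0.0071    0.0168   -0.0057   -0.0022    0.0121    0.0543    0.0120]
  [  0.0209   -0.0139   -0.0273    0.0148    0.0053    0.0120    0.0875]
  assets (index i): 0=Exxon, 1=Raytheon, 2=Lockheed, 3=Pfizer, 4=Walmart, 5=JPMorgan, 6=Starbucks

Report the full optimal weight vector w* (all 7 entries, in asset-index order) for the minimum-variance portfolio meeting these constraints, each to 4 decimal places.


0.2471  0.2115  0.1550  0.0322  0.2677  -0.0544  0.1408

p=Σ⁻¹μ = [2.5675  2.1303  1.6932  0.4090  2.6629  -0.4258  1.4528]
q=Σ⁻¹𝟙 = [21.5832  11.4062  22.1866  10.5676  10.9708  9.9030  11.1974]
a=μᵀp=1.438016  b=𝟙ᵀp=10.489943  c=𝟙ᵀq=97.814699  D=ac−b²=30.620186
λ₁=(c·0.140−b)/D = (97.814699·0.140−10.489943)/30.620186 = 0.104641
λ₂=(a−b·0.140)/D = (1.438016−10.489943·0.140)/30.620186 = -0.000999
w* = 0.104641·p + -0.000999·q:
  w_0 = 0.104641·2.5675 + -0.000999·21.5832 = 0.2471  (Exxon)
  w_1 = 0.104641·2.1303 + -0.000999·11.4062 = 0.2115  (Raytheon)
  w_2 = 0.104641·1.6932 + -0.000999·22.1866 = 0.1550  (Lockheed)
  w_3 = 0.104641·0.4090 + -0.000999·10.5676 = 0.0322  (Pfizer)
  w_4 = 0.104641·2.6629 + -0.000999·10.9708 = 0.2677  (Walmart)
  w_5 = 0.104641·-0.4258 + -0.000999·9.9030 = -0.0544  (JPMorgan)
  w_6 = 0.104641·1.4528 + -0.000999·11.1974 = 0.1408  (Starbucks)
Σw_i=1.0000  μᵀw=0.1400
σ²=wᵀΣw=λ₁·μ_p+λ₂ = 0.104641·0.140 + -0.000999 = 0.013651 ≈ 0.0137


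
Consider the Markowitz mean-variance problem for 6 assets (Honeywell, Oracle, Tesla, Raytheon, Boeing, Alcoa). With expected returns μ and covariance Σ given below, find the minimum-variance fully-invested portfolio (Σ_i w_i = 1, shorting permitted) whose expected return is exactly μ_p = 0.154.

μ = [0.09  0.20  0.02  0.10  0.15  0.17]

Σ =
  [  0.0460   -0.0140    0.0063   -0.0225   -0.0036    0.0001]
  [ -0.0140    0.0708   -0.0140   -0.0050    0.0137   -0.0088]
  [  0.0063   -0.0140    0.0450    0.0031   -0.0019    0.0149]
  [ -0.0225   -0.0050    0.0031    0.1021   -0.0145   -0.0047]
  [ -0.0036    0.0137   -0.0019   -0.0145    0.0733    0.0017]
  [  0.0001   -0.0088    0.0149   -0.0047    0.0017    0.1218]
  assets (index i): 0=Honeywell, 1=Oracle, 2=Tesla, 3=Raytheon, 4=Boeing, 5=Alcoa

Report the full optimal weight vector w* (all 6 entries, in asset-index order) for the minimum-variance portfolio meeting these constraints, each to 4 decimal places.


p=Σ⁻¹μ = [4.4291  3.7644  0.3498  2.4944  2.0237  1.6893]
q=Σ⁻¹𝟙 = [38.1900  25.4224  21.3068  21.3586  15.3581  8.0189]
a=μᵀp=1.998647  b=𝟙ᵀp=14.750508  c=𝟙ᵀq=129.654768  D=ac−b²=41.556655
λ₁=(c·0.154−b)/D = (129.654768·0.154−14.750508)/41.556655 = 0.125523
λ₂=(a−b·0.154)/D = (1.998647−14.750508·0.154)/41.556655 = -0.006568
w* = 0.125523·p + -0.006568·q:
  w_0 = 0.125523·4.4291 + -0.006568·38.1900 = 0.3051  (Honeywell)
  w_1 = 0.125523·3.7644 + -0.006568·25.4224 = 0.3055  (Oracle)
  w_2 = 0.125523·0.3498 + -0.006568·21.3068 = -0.0960  (Tesla)
  w_3 = 0.125523·2.4944 + -0.006568·21.3586 = 0.1728  (Raytheon)
  w_4 = 0.125523·2.0237 + -0.006568·15.3581 = 0.1531  (Boeing)
  w_5 = 0.125523·1.6893 + -0.006568·8.0189 = 0.1594  (Alcoa)
Σw_i=1.0000  μᵀw=0.1540
σ²=wᵀΣw=λ₁·μ_p+λ₂ = 0.125523·0.154 + -0.006568 = 0.012763 ≈ 0.0128

0.3051  0.3055  -0.0960  0.1728  0.1531  0.1594


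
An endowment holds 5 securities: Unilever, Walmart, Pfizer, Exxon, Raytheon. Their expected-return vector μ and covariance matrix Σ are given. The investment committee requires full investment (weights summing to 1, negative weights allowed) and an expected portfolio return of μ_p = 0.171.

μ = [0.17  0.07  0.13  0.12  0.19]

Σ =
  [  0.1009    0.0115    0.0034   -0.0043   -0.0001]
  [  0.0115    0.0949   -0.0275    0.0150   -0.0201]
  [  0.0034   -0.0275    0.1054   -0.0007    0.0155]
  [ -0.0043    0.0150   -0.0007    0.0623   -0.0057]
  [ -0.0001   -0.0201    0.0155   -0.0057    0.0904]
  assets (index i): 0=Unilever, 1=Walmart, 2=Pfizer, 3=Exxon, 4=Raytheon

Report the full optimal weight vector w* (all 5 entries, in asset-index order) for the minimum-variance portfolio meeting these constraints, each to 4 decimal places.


0.3313  -0.0739  0.0523  0.2586  0.4316

u=Σ⁻¹μ = [1.6171  1.0316  1.1305  2.0094  2.2658]
v=Σ⁻¹𝟙 = [8.7075  13.0281  10.7847  14.8311  13.0543]
a=μᵀu=1.165702  b=𝟙ᵀu=8.054312  c=𝟙ᵀv=60.405774  D=ac−b²=5.543200
λ₁=(c·0.171−b)/D = (60.405774·0.171−8.054312)/5.543200 = 0.410426
λ₂=(a−b·0.171)/D = (1.165702−8.054312·0.171)/5.543200 = -0.038170
w* = 0.410426·u + -0.038170·v:
  w_0 = 0.410426·1.6171 + -0.038170·8.7075 = 0.3313  (Unilever)
  w_1 = 0.410426·1.0316 + -0.038170·13.0281 = -0.0739  (Walmart)
  w_2 = 0.410426·1.1305 + -0.038170·10.7847 = 0.0523  (Pfizer)
  w_3 = 0.410426·2.0094 + -0.038170·14.8311 = 0.2586  (Exxon)
  w_4 = 0.410426·2.2658 + -0.038170·13.0543 = 0.4316  (Raytheon)
Σw_i=1.0000  μᵀw=0.1710
σ²=wᵀΣw=λ₁·μ_p+λ₂ = 0.410426·0.171 + -0.038170 = 0.032013 ≈ 0.0320


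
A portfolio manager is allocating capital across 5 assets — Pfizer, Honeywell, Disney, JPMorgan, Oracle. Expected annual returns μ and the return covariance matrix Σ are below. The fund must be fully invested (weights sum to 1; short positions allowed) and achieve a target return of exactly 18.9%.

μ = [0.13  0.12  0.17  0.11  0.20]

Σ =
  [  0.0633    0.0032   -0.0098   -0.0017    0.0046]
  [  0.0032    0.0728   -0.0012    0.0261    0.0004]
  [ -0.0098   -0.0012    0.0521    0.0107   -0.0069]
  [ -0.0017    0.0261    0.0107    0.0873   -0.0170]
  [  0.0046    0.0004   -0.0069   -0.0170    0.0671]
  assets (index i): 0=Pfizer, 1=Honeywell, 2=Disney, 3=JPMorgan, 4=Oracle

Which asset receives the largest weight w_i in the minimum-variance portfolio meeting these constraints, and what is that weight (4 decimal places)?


Oracle (0.5534)

u=Σ⁻¹μ = [2.3842  1.1767  3.9668  1.1520  3.5099]
v=Σ⁻¹𝟙 = [17.8184  9.7855  23.2386  9.6208  18.4504]
a=μᵀu=1.954205  b=𝟙ᵀu=12.189573  c=𝟙ᵀv=78.913658  D=ac−b²=5.627795
λ₁=(c·0.189−b)/D = (78.913658·0.189−12.189573)/5.627795 = 0.484223
λ₂=(a−b·0.189)/D = (1.954205−12.189573·0.189)/5.627795 = -0.062125
w* = 0.484223·u + -0.062125·v:
  w_0 = 0.484223·2.3842 + -0.062125·17.8184 = 0.0475  (Pfizer)
  w_1 = 0.484223·1.1767 + -0.062125·9.7855 = -0.0382  (Honeywell)
  w_2 = 0.484223·3.9668 + -0.062125·23.2386 = 0.4771  (Disney)
  w_3 = 0.484223·1.1520 + -0.062125·9.6208 = -0.0399  (JPMorgan)
  w_4 = 0.484223·3.5099 + -0.062125·18.4504 = 0.5534  (Oracle)
Σw_i=1.0000  μᵀw=0.1890
σ²=wᵀΣw=λ₁·μ_p+λ₂ = 0.484223·0.189 + -0.062125 = 0.029394 ≈ 0.0294


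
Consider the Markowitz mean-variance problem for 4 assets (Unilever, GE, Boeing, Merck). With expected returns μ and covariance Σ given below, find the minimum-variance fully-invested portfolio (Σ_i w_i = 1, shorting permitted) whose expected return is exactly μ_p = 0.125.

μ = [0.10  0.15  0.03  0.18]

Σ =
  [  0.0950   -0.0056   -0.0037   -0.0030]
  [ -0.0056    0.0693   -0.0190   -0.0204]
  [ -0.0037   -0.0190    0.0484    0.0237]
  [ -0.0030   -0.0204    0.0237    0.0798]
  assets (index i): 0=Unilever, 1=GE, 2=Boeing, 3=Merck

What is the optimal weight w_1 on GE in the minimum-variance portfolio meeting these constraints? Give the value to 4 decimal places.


0.3696

g=Σ⁻¹μ = [1.3637  3.3073  0.5603  2.9860]
h=Σ⁻¹𝟙 = [13.4663  26.2039  26.1101  11.9818]
a=μᵀg=1.186751  b=𝟙ᵀg=8.217247  c=𝟙ᵀh=77.762158  D=ac−b²=24.761146
λ₁=(c·0.125−b)/D = (77.762158·0.125−8.217247)/24.761146 = 0.060701
λ₂=(a−b·0.125)/D = (1.186751−8.217247·0.125)/24.761146 = 0.006445
w* = 0.060701·g + 0.006445·h:
  w_0 = 0.060701·1.3637 + 0.006445·13.4663 = 0.1696  (Unilever)
  w_1 = 0.060701·3.3073 + 0.006445·26.2039 = 0.3696  (GE)
  w_2 = 0.060701·0.5603 + 0.006445·26.1101 = 0.2023  (Boeing)
  w_3 = 0.060701·2.9860 + 0.006445·11.9818 = 0.2585  (Merck)
Σw_i=1.0000  μᵀw=0.1250
σ²=wᵀΣw=λ₁·μ_p+λ₂ = 0.060701·0.125 + 0.006445 = 0.014033 ≈ 0.0140


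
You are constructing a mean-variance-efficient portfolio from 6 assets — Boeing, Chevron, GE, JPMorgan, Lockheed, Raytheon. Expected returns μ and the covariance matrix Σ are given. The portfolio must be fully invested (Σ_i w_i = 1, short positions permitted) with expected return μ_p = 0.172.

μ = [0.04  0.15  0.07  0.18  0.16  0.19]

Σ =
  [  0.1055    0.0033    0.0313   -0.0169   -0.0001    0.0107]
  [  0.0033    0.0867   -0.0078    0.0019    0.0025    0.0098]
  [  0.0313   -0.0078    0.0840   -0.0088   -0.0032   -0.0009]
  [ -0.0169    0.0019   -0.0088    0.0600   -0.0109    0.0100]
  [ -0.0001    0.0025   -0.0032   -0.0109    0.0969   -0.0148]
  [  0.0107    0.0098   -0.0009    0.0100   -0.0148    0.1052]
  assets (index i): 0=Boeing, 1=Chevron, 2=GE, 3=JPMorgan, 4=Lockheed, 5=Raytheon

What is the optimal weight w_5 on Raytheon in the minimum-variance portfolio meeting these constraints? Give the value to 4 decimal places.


0.2179

g=Σ⁻¹μ = [0.3183  1.5103  1.3134  3.3757  2.2869  1.6451]
h=Σ⁻¹𝟙 = [8.0688  10.6208  12.7833  21.7530  14.1026  7.7212]
a=μᵀg=1.617316  b=𝟙ᵀg=10.449702  c=𝟙ᵀh=75.049740  D=ac−b²=12.182835
λ₁=(c·0.172−b)/D = (75.049740·0.172−10.449702)/12.182835 = 0.201829
λ₂=(a−b·0.172)/D = (1.617316−10.449702·0.172)/12.182835 = -0.014778
w* = 0.201829·g + -0.014778·h:
  w_0 = 0.201829·0.3183 + -0.014778·8.0688 = -0.0550  (Boeing)
  w_1 = 0.201829·1.5103 + -0.014778·10.6208 = 0.1479  (Chevron)
  w_2 = 0.201829·1.3134 + -0.014778·12.7833 = 0.0762  (GE)
  w_3 = 0.201829·3.3757 + -0.014778·21.7530 = 0.3599  (JPMorgan)
  w_4 = 0.201829·2.2869 + -0.014778·14.1026 = 0.2532  (Lockheed)
  w_5 = 0.201829·1.6451 + -0.014778·7.7212 = 0.2179  (Raytheon)
Σw_i=1.0000  μᵀw=0.1720
σ²=wᵀΣw=λ₁·μ_p+λ₂ = 0.201829·0.172 + -0.014778 = 0.019937 ≈ 0.0199
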